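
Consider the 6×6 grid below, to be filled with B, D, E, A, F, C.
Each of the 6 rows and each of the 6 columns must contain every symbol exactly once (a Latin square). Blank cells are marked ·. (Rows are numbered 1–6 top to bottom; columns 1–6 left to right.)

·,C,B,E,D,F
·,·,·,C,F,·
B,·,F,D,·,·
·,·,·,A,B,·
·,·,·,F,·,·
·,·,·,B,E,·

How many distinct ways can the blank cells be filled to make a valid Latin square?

42

Row 1, column 1: eliminating its row and column leaves {A}.
Row 2, column 1: eliminating its row and column leaves {D, E, A}.
Row 2, column 2: eliminating its row and column leaves {B, D, E, A}.
Row 2, column 3: eliminating its row and column leaves {D, E, A}.
Row 2, column 6: eliminating its row and column leaves {B, D, E, A}.
Row 3, column 2: eliminating its row and column leaves {E, A}.
Row 3, column 5: eliminating its row and column leaves {A, C}.
Row 3, column 6: eliminating its row and column leaves {E, A, C}.
Row 4, column 1: eliminating its row and column leaves {D, E, F, C}.
Row 4, column 2: eliminating its row and column leaves {D, E, F}.
Row 4, column 3: eliminating its row and column leaves {D, E, C}.
Row 4, column 6: eliminating its row and column leaves {D, E, C}.
Row 5, column 1: eliminating its row and column leaves {D, E, A, C}.
Row 5, column 2: eliminating its row and column leaves {B, D, E, A}.
Row 5, column 3: eliminating its row and column leaves {D, E, A, C}.
Row 5, column 5: eliminating its row and column leaves {A, C}.
Row 5, column 6: eliminating its row and column leaves {B, D, E, A, C}.
Row 6, column 1: eliminating its row and column leaves {D, A, F, C}.
Row 6, column 2: eliminating its row and column leaves {D, A, F}.
Row 6, column 3: eliminating its row and column leaves {D, A, C}.
Row 6, column 6: eliminating its row and column leaves {D, A, C}.
Enumerating the assignments across these blanks that avoid any row or column repeat gives 42 completions.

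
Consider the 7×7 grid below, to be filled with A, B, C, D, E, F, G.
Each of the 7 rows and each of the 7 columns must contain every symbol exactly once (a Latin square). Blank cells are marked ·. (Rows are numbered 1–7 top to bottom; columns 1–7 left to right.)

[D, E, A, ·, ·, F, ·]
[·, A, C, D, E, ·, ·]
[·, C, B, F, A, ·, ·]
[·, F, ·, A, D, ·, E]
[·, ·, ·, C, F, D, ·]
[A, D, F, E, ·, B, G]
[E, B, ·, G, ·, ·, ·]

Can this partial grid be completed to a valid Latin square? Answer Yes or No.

Row 1, column 4: row 1 has {A, D, E, F} and column 4 has {A, C, D, E, F, G}, so it must be B.
Row 1, column 7: row 1 has {A, B, D, E, F} and column 7 has {E, G}, so it must be C.
Row 1, column 5: row 1 has {A, B, C, D, E, F} and column 5 has {A, D, E, F}, so it must be G.
Row 2, column 6: row 2 has {A, C, D, E} and column 6 has {B, D, F}, so it must be G.
Row 3, column 1: row 3 has {A, B, C, F} and column 1 has {A, D, E}, so it must be G.
Row 3, column 6: row 3 has {A, B, C, F, G} and column 6 has {B, D, F, G}, so it must be E.
Row 3, column 7: row 3 has {A, B, C, E, F, G} and column 7 has {C, E, G}, so it must be D.
Row 4, column 3: row 4 has {A, D, E, F} and column 3 has {A, B, C, F}, so it must be G.
Row 4, column 6: row 4 has {A, D, E, F, G} and column 6 has {B, D, E, F, G}, so it must be C.
Row 4, column 1: row 4 has {A, C, D, E, F, G} and column 1 has {A, D, E, G}, so it must be B.
Now row 5, column 1: row 5 together with column 1 already contain {A, B, C, D, E, F, G} — every symbol — so nothing can go there. The grid has no valid completion.

No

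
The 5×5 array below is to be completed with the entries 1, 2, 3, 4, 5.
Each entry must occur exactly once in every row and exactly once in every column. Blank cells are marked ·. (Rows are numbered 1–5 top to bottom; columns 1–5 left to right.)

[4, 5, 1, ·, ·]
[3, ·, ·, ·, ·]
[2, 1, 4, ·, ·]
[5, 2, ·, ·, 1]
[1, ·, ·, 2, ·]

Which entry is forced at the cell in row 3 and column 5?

3

Row 1, column 4: row 1 has {1, 4, 5} and column 4 has {2}, leaving only 3.
Row 1, column 5: row 1 has {1, 3, 4, 5} and column 5 has {1}, leaving only 2.
Row 2, column 2: row 2 has {3} and column 2 has {1, 2, 5}, leaving only 4.
Row 2, column 5: row 2 has {3, 4} and column 5 has {1, 2}, leaving only 5.
Row 3 already has {1, 2, 4} and column 5 already has {1, 2, 5}, so row 3, column 5 must be 3.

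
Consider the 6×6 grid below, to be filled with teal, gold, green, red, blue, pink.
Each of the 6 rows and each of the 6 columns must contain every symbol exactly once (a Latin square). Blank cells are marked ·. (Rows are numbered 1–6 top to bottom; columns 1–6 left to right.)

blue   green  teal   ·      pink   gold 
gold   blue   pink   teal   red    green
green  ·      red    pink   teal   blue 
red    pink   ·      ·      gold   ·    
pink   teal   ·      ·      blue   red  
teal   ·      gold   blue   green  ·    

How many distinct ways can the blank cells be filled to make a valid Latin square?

1

Row 1, column 4: eliminating its row and column leaves {red}.
Row 3, column 2: eliminating its row and column leaves {gold}.
Row 4, column 3: eliminating its row and column leaves {green, blue}.
Row 4, column 4: eliminating its row and column leaves {green}.
Row 4, column 6: eliminating its row and column leaves {teal}.
Row 5, column 3: eliminating its row and column leaves {green}.
Row 5, column 4: eliminating its row and column leaves {gold, green}.
Row 6, column 2: eliminating its row and column leaves {red}.
Row 6, column 6: eliminating its row and column leaves {pink}.
Only one assignment across all blanks avoids any row or column repeat, giving 1 completion.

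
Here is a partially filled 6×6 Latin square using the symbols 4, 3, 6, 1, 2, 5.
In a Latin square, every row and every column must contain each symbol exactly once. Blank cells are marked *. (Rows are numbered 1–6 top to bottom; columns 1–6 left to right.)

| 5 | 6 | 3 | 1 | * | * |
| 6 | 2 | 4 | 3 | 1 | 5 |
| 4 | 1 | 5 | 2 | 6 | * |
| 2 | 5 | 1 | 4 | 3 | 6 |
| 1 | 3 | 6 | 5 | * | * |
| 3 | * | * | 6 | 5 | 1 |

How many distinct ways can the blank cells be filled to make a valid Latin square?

2

Row 1, column 5: eliminating its row and column leaves {4, 2}.
Row 1, column 6: eliminating its row and column leaves {4, 2}.
Row 3, column 6: eliminating its row and column leaves {3}.
Row 5, column 5: eliminating its row and column leaves {4, 2}.
Row 5, column 6: eliminating its row and column leaves {4, 2}.
Row 6, column 2: eliminating its row and column leaves {4}.
Row 6, column 3: eliminating its row and column leaves {2}.
Enumerating the assignments across these blanks that avoid any row or column repeat gives 2 completions.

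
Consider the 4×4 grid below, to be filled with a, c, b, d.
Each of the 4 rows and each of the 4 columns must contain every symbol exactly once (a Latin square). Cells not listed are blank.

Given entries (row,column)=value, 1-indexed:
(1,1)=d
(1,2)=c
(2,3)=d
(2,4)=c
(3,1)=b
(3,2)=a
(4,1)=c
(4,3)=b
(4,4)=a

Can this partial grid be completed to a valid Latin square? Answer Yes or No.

Yes

No row or column among the givens repeats a symbol, and propagating forced cells runs into no contradiction.
One valid completion exists (for instance, d c a b / a b d c / b a c d / c d b a).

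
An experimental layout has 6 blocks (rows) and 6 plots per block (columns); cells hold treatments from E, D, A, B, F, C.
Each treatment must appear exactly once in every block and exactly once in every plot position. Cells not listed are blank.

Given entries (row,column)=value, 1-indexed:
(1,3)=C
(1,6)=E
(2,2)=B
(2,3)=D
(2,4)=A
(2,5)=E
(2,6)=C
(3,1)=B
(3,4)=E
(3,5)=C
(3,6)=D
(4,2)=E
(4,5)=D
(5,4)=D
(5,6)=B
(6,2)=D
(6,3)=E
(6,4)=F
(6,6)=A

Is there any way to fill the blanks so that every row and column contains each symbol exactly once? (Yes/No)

Yes

No block or plot among the givens repeats a symbol, and propagating forced cells runs into no contradiction.
One valid completion exists (for instance, D F C B A E / F B D A E C / B A F E C D / A E B C D F / E C A D F B / C D E F B A).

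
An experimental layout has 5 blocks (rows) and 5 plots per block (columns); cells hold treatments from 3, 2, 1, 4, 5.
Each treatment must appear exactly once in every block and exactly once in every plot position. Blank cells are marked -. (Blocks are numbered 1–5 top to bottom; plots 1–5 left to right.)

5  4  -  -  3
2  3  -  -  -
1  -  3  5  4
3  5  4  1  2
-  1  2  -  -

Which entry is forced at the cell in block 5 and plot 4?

3

Block 1, plot 3: block 1 has {3, 4, 5} and plot 3 has {3, 2, 4}, leaving only 1.
Block 1, plot 4: block 1 has {3, 1, 4, 5} and plot 4 has {1, 5}, leaving only 2.
Block 2, plot 3: block 2 has {3, 2} and plot 3 has {3, 2, 1, 4}, leaving only 5.
Block 2, plot 4: block 2 has {3, 2, 5} and plot 4 has {2, 1, 5}, leaving only 4.
Block 5 already has {2, 1} and plot 4 already has {2, 1, 4, 5}, so block 5, plot 4 must be 3.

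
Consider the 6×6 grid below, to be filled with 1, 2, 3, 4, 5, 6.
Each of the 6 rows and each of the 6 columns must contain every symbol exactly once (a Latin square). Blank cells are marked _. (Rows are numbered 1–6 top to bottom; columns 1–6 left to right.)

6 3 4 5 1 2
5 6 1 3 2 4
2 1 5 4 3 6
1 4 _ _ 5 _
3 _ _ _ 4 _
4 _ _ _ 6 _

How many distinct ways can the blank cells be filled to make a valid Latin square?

Row 4, column 3: eliminating its row and column leaves {2, 3, 6}.
Row 4, column 4: eliminating its row and column leaves {2, 6}.
Row 4, column 6: eliminating its row and column leaves {3}.
Row 5, column 2: eliminating its row and column leaves {2, 5}.
Row 5, column 3: eliminating its row and column leaves {2, 6}.
Row 5, column 4: eliminating its row and column leaves {1, 2, 6}.
Row 5, column 6: eliminating its row and column leaves {1, 5}.
Row 6, column 2: eliminating its row and column leaves {2, 5}.
Row 6, column 3: eliminating its row and column leaves {2, 3}.
Row 6, column 4: eliminating its row and column leaves {1, 2}.
Row 6, column 6: eliminating its row and column leaves {1, 3, 5}.
Enumerating the assignments across these blanks that avoid any row or column repeat gives 3 completions.

3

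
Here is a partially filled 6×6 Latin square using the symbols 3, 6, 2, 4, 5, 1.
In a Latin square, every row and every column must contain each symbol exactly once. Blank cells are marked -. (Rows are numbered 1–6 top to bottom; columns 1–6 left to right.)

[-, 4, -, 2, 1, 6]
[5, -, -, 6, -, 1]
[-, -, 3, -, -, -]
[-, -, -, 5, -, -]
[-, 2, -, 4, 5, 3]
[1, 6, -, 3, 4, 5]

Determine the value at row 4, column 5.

Row 1, column 1: row 1 has {6, 2, 4, 1} and column 1 has {5, 1}, leaving only 3.
Row 1, column 3: row 1 has {3, 6, 2, 4, 1} and column 3 has {3}, leaving only 5.
Row 2, column 2: row 2 has {6, 5, 1} and column 2 has {6, 2, 4}, leaving only 3.
Row 2, column 5: row 2 has {3, 6, 5, 1} and column 5 has {4, 5, 1}, leaving only 2.
Row 2, column 3: row 2 has {3, 6, 2, 5, 1} and column 3 has {3, 5}, leaving only 4.
Row 3, column 4: row 3 has {3} and column 4 has {3, 6, 2, 4, 5}, leaving only 1.
Row 3, column 2: row 3 has {3, 1} and column 2 has {3, 6, 2, 4}, leaving only 5.
Row 3, column 5: row 3 has {3, 5, 1} and column 5 has {2, 4, 5, 1}, leaving only 6.
Row 4 already has {5} and column 5 already has {6, 2, 4, 5, 1}, so row 4, column 5 must be 3.

3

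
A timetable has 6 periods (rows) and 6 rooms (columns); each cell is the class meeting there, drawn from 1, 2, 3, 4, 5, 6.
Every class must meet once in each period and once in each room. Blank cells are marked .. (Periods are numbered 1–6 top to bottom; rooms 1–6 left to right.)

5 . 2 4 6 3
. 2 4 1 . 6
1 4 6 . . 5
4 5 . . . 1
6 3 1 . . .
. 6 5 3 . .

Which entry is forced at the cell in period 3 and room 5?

3

Period 1, room 2: period 1 has {2, 3, 4, 5, 6} and room 2 has {2, 3, 4, 5, 6}, leaving only 1.
Period 2, room 1: period 2 has {1, 2, 4, 6} and room 1 has {1, 4, 5, 6}, leaving only 3.
Period 2, room 5: period 2 has {1, 2, 3, 4, 6} and room 5 has {6}, leaving only 5.
Period 3, room 4: period 3 has {1, 4, 5, 6} and room 4 has {1, 3, 4}, leaving only 2.
Period 3 already has {1, 2, 4, 5, 6} and room 5 already has {5, 6}, so period 3, room 5 must be 3.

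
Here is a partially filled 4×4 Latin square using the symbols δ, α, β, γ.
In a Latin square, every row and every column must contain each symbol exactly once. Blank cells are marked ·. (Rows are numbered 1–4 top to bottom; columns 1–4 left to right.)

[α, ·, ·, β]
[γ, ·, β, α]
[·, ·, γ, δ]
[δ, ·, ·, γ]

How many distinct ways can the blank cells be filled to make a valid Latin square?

1

Row 1, column 2: eliminating its row and column leaves {δ, γ}.
Row 1, column 3: eliminating its row and column leaves {δ}.
Row 2, column 2: eliminating its row and column leaves {δ}.
Row 3, column 1: eliminating its row and column leaves {β}.
Row 3, column 2: eliminating its row and column leaves {α, β}.
Row 4, column 2: eliminating its row and column leaves {α, β}.
Row 4, column 3: eliminating its row and column leaves {α}.
Only one assignment across all blanks avoids any row or column repeat, giving 1 completion.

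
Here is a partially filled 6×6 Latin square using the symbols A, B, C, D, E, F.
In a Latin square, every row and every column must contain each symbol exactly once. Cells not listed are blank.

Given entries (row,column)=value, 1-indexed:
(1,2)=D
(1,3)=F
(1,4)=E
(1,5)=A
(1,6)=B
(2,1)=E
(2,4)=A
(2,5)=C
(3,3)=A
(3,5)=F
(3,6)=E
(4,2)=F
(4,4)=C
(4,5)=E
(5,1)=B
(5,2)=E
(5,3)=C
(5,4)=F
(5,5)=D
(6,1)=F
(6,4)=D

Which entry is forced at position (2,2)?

B

Row 2 already has {A, C, E} and column 2 already has {D, E, F}, so row 2, column 2 must be B.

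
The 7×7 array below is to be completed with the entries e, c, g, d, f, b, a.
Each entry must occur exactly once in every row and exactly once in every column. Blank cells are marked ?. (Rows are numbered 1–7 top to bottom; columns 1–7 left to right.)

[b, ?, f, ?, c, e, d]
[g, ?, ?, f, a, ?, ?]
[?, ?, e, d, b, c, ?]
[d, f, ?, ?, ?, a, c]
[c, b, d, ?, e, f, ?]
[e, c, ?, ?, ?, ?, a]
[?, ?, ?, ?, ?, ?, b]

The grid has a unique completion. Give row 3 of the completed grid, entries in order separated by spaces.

Row 2, column 7: row 2 has {g, f, a} and column 7 has {c, d, b, a}, leaving only e.
Row 2, column 2: row 2 has {e, g, f, a} and column 2 has {c, f, b}, leaving only d.
Row 2, column 6: row 2 has {e, g, d, f, a} and column 6 has {e, c, f, a}, leaving only b.
Row 2, column 3: row 2 has {e, g, d, f, b, a} and column 3 has {e, d, f}, leaving only c.
Row 4, column 5: row 4 has {c, d, f, a} and column 5 has {e, c, b, a}, leaving only g.
Row 4, column 3: row 4 has {c, g, d, f, a} and column 3 has {e, c, d, f}, leaving only b.
Row 4, column 4: row 4 has {c, g, d, f, b, a} and column 4 has {d, f}, leaving only e.
Row 5, column 7: row 5 has {e, c, d, f, b} and column 7 has {e, c, d, b, a}, leaving only g.
Row 3, column 7: row 3 has {e, c, d, b} and column 7 has {e, c, g, d, b, a}, leaving only f.
Row 3, column 1: row 3 has {e, c, d, f, b} and column 1 has {e, c, g, d, b}, leaving only a.
Row 3, column 2: row 3 has {e, c, d, f, b, a} and column 2 has {c, d, f, b}, leaving only g.
So row 3 reads: a g e d b c f.

a g e d b c f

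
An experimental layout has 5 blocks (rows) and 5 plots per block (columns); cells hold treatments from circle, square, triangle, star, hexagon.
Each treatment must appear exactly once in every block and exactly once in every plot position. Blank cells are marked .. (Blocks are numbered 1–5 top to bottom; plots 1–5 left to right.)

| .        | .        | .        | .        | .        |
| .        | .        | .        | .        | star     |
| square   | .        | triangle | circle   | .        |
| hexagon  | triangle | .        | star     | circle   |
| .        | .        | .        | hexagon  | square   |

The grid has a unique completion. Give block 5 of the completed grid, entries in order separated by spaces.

triangle circle star hexagon square

Block 3, plot 5: block 3 has {circle, square, triangle} and plot 5 has {circle, square, star}, leaving only hexagon.
Block 1, plot 5: block 1 has {} and plot 5 has {circle, square, star, hexagon}, leaving only triangle.
Block 1, plot 4: block 1 has {triangle} and plot 4 has {circle, star, hexagon}, leaving only square.
Block 2, plot 4: block 2 has {star} and plot 4 has {circle, square, star, hexagon}, leaving only triangle.
Block 2, plot 1: block 2 has {triangle, star} and plot 1 has {square, hexagon}, leaving only circle.
Block 1, plot 1: block 1 has {square, triangle} and plot 1 has {circle, square, hexagon}, leaving only star.
Block 5, plot 1: block 5 has {square, hexagon} and plot 1 has {circle, square, star, hexagon}, leaving only triangle.
Block 3, plot 2: block 3 has {circle, square, triangle, hexagon} and plot 2 has {triangle}, leaving only star.
Block 5, plot 2: block 5 has {square, triangle, hexagon} and plot 2 has {triangle, star}, leaving only circle.
Block 5, plot 3: block 5 has {circle, square, triangle, hexagon} and plot 3 has {triangle}, leaving only star.
So block 5 reads: triangle circle star hexagon square.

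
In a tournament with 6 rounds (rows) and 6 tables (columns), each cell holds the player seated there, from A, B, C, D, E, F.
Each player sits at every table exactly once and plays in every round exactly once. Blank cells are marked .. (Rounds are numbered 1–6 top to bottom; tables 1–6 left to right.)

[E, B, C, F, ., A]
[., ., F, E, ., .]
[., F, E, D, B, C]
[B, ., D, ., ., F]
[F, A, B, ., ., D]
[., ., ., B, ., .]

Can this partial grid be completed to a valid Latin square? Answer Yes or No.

No round or table among the givens repeats a symbol, and propagating forced cells runs into no contradiction.
One valid completion exists (for instance, E B C F D A / C D F E A B / A F E D B C / B E D A C F / F A B C E D / D C A B F E).

Yes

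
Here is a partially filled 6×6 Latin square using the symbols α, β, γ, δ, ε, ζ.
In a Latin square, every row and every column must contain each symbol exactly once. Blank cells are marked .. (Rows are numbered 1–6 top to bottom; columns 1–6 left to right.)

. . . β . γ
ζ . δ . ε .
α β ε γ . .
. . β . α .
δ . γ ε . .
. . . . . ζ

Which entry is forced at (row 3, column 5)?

Row 1, column 1: row 1 has {β, γ} and column 1 has {α, δ, ζ}, leaving only ε.
Row 2, column 4: row 2 has {δ, ε, ζ} and column 4 has {β, γ, ε}, leaving only α.
Row 2, column 2: row 2 has {α, δ, ε, ζ} and column 2 has {β}, leaving only γ.
Row 2, column 6: row 2 has {α, γ, δ, ε, ζ} and column 6 has {γ, ζ}, leaving only β.
Row 3, column 6: row 3 has {α, β, γ, ε} and column 6 has {β, γ, ζ}, leaving only δ.
Row 3 already has {α, β, γ, δ, ε} and column 5 already has {α, ε}, so row 3, column 5 must be ζ.

ζ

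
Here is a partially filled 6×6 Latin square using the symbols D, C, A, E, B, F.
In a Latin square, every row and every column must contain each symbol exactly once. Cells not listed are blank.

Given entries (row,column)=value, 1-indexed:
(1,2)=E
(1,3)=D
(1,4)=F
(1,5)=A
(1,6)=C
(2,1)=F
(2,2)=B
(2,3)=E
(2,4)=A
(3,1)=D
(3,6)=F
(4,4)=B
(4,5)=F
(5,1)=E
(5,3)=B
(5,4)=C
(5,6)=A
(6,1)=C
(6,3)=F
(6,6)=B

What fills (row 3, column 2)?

Row 1, column 1: row 1 has {D, C, A, E, F} and column 1 has {D, C, E, F}, leaving only B.
Row 2, column 6: row 2 has {A, E, B, F} and column 6 has {C, A, B, F}, leaving only D.
Row 2, column 5: row 2 has {D, A, E, B, F} and column 5 has {A, F}, leaving only C.
Row 3, column 4: row 3 has {D, F} and column 4 has {C, A, B, F}, leaving only E.
Row 3, column 5: row 3 has {D, E, F} and column 5 has {C, A, F}, leaving only B.
Row 4, column 1: row 4 has {B, F} and column 1 has {D, C, E, B, F}, leaving only A.
Row 4, column 3: row 4 has {A, B, F} and column 3 has {D, E, B, F}, leaving only C.
Row 3, column 3: row 3 has {D, E, B, F} and column 3 has {D, C, E, B, F}, leaving only A.
Row 3 already has {D, A, E, B, F} and column 2 already has {E, B}, so row 3, column 2 must be C.

C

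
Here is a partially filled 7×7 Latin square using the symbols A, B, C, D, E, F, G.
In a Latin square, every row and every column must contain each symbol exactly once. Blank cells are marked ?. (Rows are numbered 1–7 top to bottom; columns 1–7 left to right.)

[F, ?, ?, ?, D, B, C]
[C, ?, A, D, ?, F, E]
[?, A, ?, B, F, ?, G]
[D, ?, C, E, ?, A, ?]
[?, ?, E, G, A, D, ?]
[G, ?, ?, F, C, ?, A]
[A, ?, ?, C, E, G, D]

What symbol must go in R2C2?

G

Row 1, column 3: row 1 has {B, C, D, F} and column 3 has {A, C, E}, leaving only G.
Row 1, column 2: row 1 has {B, C, D, F, G} and column 2 has {A}, leaving only E.
Row 1, column 4: row 1 has {B, C, D, E, F, G} and column 4 has {B, C, D, E, F, G}, leaving only A.
Row 3, column 1: row 3 has {A, B, F, G} and column 1 has {A, C, D, F, G}, leaving only E.
Row 3, column 3: row 3 has {A, B, E, F, G} and column 3 has {A, C, E, G}, leaving only D.
Row 3, column 6: row 3 has {A, B, D, E, F, G} and column 6 has {A, B, D, F, G}, leaving only C.
Row 5, column 1: row 5 has {A, D, E, G} and column 1 has {A, C, D, E, F, G}, leaving only B.
Row 5, column 7: row 5 has {A, B, D, E, G} and column 7 has {A, C, D, E, G}, leaving only F.
Row 4, column 7: row 4 has {A, C, D, E} and column 7 has {A, C, D, E, F, G}, leaving only B.
Row 4, column 5: row 4 has {A, B, C, D, E} and column 5 has {A, C, D, E, F}, leaving only G.
Row 2, column 5: row 2 has {A, C, D, E, F} and column 5 has {A, C, D, E, F, G}, leaving only B.
Row 2 already has {A, B, C, D, E, F} and column 2 already has {A, E}, so row 2, column 2 must be G.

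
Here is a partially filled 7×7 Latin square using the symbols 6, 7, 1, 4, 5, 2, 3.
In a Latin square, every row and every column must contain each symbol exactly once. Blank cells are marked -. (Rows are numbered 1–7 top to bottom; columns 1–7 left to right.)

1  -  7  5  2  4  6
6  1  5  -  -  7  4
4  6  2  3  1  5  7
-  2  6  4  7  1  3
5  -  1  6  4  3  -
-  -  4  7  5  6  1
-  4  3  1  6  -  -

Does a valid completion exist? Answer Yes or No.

Row 4, column 1: row 4 together with column 1 already contain {6, 7, 1, 4, 5, 2, 3} — every symbol — so nothing can go there. The grid has no valid completion.

No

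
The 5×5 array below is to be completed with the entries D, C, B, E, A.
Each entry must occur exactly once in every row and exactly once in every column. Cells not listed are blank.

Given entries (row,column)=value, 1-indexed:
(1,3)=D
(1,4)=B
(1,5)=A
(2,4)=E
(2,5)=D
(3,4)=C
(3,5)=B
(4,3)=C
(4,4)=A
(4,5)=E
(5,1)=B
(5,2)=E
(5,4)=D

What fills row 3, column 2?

D

Row 1, column 2: row 1 has {D, B, A} and column 2 has {E}, leaving only C.
Row 1, column 1: row 1 has {D, C, B, A} and column 1 has {B}, leaving only E.
Row 4, column 1: row 4 has {C, E, A} and column 1 has {B, E}, leaving only D.
Row 3, column 1: row 3 has {C, B} and column 1 has {D, B, E}, leaving only A.
Row 3 already has {C, B, A} and column 2 already has {C, E}, so row 3, column 2 must be D.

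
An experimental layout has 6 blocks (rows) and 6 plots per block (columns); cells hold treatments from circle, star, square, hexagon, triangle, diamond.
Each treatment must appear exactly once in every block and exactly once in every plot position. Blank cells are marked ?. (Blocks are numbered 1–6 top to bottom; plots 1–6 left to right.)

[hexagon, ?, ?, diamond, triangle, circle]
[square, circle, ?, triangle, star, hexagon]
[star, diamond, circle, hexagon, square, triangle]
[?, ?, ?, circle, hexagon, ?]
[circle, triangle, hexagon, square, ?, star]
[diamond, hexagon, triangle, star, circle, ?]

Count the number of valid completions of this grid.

Block 1, plot 2: eliminating its block and plot leaves {star, square}.
Block 1, plot 3: eliminating its block and plot leaves {star, square}.
Block 2, plot 3: eliminating its block and plot leaves {diamond}.
Block 4, plot 1: eliminating its block and plot leaves {triangle}.
Block 4, plot 2: eliminating its block and plot leaves {star, square}.
Block 4, plot 3: eliminating its block and plot leaves {star, square, diamond}.
Block 4, plot 6: eliminating its block and plot leaves {square, diamond}.
Block 5, plot 5: eliminating its block and plot leaves {diamond}.
Block 6, plot 6: eliminating its block and plot leaves {square}.
Enumerating the assignments across these blanks that avoid any block or plot repeat gives 2 completions.

2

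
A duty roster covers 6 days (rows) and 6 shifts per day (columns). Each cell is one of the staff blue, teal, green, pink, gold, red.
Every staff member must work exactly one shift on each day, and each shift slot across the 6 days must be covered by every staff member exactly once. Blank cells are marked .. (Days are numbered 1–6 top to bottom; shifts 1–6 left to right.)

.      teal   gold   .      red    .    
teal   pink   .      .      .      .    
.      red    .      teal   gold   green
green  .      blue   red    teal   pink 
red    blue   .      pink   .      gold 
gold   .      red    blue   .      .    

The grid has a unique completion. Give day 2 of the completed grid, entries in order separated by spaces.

teal pink green gold blue red

Day 2, shift 3: day 2 has {teal, pink} and shift 3 has {blue, gold, red}, leaving only green.
Day 2, shift 4: day 2 has {teal, green, pink} and shift 4 has {blue, teal, pink, red}, leaving only gold.
Day 2, shift 5: day 2 has {teal, green, pink, gold} and shift 5 has {teal, gold, red}, leaving only blue.
Day 2, shift 6: day 2 has {blue, teal, green, pink, gold} and shift 6 has {green, pink, gold}, leaving only red.
So day 2 reads: teal pink green gold blue red.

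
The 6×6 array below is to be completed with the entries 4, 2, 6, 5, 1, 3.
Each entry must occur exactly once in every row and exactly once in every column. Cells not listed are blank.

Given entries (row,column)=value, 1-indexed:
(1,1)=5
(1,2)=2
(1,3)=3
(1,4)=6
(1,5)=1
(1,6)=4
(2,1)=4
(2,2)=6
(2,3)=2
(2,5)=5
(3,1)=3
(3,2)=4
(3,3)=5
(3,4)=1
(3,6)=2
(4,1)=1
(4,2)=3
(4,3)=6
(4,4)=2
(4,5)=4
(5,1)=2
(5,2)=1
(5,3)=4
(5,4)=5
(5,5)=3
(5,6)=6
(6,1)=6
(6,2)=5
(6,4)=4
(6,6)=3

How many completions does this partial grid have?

Row 2, column 4: eliminating its row and column leaves {3}.
Row 2, column 6: eliminating its row and column leaves {1}.
Row 3, column 5: eliminating its row and column leaves {6}.
Row 4, column 6: eliminating its row and column leaves {5}.
Row 6, column 3: eliminating its row and column leaves {1}.
Row 6, column 5: eliminating its row and column leaves {2}.
Only one assignment across all blanks avoids any row or column repeat, giving 1 completion.

1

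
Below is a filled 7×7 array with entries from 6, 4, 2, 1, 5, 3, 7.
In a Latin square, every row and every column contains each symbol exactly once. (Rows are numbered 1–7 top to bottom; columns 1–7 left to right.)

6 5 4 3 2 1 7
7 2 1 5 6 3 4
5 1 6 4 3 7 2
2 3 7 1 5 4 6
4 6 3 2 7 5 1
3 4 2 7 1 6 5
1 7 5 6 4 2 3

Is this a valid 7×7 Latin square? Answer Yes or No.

Yes

Each row is a permutation of the 7 symbols, and so is each column.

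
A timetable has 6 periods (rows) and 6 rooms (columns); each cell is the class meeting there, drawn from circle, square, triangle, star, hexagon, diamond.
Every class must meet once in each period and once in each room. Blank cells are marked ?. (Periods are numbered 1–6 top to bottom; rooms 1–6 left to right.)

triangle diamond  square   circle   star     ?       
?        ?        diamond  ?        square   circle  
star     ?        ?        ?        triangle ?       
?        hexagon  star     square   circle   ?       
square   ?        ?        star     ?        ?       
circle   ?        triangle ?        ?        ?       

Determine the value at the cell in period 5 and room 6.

diamond

Period 1, room 6: period 1 has {circle, square, triangle, star, diamond} and room 6 has {circle}, leaving only hexagon.
Period 2, room 1: period 2 has {circle, square, diamond} and room 1 has {circle, square, triangle, star}, leaving only hexagon.
Period 2, room 4: period 2 has {circle, square, hexagon, diamond} and room 4 has {circle, square, star}, leaving only triangle.
Period 2, room 2: period 2 has {circle, square, triangle, hexagon, diamond} and room 2 has {hexagon, diamond}, leaving only star.
Period 4, room 1: period 4 has {circle, square, star, hexagon} and room 1 has {circle, square, triangle, star, hexagon}, leaving only diamond.
Period 4, room 6: period 4 has {circle, square, star, hexagon, diamond} and room 6 has {circle, hexagon}, leaving only triangle.
Period 5 already has {square, star} and room 6 already has {circle, triangle, hexagon}, so period 5, room 6 must be diamond.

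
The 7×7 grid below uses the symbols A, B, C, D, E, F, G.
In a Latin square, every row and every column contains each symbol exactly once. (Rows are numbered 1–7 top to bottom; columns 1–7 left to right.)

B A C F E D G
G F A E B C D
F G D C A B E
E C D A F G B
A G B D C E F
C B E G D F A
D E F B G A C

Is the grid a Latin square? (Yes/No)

Every row is a permutation, but column 3 contains D twice (at rows 3 and 4).

No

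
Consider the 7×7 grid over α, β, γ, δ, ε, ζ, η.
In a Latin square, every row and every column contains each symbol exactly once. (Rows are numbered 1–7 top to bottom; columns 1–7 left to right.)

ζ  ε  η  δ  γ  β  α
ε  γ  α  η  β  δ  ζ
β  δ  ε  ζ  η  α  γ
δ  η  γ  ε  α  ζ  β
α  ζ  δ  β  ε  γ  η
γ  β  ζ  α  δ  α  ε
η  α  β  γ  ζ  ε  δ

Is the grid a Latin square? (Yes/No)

No

Column 6 contains α twice (at rows 3 and 6), so it is not a permutation.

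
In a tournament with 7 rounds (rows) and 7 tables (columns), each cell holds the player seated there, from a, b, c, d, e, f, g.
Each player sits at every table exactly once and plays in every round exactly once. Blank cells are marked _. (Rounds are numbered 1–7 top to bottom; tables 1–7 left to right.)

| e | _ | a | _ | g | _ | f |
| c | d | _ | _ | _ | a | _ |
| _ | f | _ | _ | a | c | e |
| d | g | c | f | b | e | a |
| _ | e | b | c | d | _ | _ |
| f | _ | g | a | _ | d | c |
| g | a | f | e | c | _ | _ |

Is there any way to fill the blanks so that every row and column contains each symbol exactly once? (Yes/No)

No

Round 1, table 6: round 1 has {a, e, f, g} and table 6 has {a, c, d, e}, so it must be b.
Now round 7, table 6: round 7 together with table 6 already contain {a, b, c, d, e, f, g} — every symbol — so nothing can go there. The grid has no valid completion.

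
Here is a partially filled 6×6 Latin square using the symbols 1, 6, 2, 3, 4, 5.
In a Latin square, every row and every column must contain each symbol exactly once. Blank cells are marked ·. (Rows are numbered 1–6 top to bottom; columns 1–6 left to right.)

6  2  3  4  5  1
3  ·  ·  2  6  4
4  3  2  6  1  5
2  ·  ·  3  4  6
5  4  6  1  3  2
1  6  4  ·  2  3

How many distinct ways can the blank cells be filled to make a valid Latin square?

Row 2, column 2: eliminating its row and column leaves {1, 5}.
Row 2, column 3: eliminating its row and column leaves {1, 5}.
Row 4, column 2: eliminating its row and column leaves {1, 5}.
Row 4, column 3: eliminating its row and column leaves {1, 5}.
Row 6, column 4: eliminating its row and column leaves {5}.
Enumerating the assignments across these blanks that avoid any row or column repeat gives 2 completions.

2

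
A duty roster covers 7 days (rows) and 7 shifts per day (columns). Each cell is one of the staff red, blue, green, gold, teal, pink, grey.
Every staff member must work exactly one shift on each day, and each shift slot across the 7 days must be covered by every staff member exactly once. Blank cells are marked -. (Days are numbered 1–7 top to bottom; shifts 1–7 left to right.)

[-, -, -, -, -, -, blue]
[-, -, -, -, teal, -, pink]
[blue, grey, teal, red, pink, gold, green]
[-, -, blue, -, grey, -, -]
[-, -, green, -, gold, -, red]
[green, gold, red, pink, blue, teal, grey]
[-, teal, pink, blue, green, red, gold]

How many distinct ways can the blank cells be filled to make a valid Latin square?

Day 1, shift 1: eliminating its day and shift leaves {red, gold, teal, pink, grey}.
Day 1, shift 2: eliminating its day and shift leaves {red, green, pink}.
Day 1, shift 3: eliminating its day and shift leaves {gold, grey}.
Day 1, shift 4: eliminating its day and shift leaves {green, gold, teal, grey}.
Day 1, shift 5: eliminating its day and shift leaves {red}.
Day 1, shift 6: eliminating its day and shift leaves {green, pink, grey}.
Day 2, shift 1: eliminating its day and shift leaves {red, gold, grey}.
Day 2, shift 2: eliminating its day and shift leaves {red, blue, green}.
Day 2, shift 3: eliminating its day and shift leaves {gold, grey}.
Day 2, shift 4: eliminating its day and shift leaves {green, gold, grey}.
Day 2, shift 6: eliminating its day and shift leaves {blue, green, grey}.
Day 4, shift 1: eliminating its day and shift leaves {red, gold, teal, pink}.
Day 4, shift 2: eliminating its day and shift leaves {red, green, pink}.
Day 4, shift 4: eliminating its day and shift leaves {green, gold, teal}.
Day 4, shift 6: eliminating its day and shift leaves {green, pink}.
Day 4, shift 7: eliminating its day and shift leaves {teal}.
Day 5, shift 1: eliminating its day and shift leaves {teal, pink, grey}.
Day 5, shift 2: eliminating its day and shift leaves {blue, pink}.
Day 5, shift 4: eliminating its day and shift leaves {teal, grey}.
Day 5, shift 6: eliminating its day and shift leaves {blue, pink, grey}.
Day 7, shift 1: eliminating its day and shift leaves {grey}.
Enumerating the assignments across these blanks that avoid any day or shift repeat gives 7 completions.

7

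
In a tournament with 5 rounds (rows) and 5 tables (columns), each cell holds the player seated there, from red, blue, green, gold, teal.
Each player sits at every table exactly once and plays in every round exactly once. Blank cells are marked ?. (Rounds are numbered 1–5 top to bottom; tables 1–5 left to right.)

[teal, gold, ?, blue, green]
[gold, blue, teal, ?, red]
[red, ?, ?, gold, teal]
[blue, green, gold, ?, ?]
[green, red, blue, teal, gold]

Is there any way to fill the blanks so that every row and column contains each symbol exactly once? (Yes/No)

Round 3, table 2: round 3 together with table 2 already contain {red, blue, green, gold, teal} — every symbol — so nothing can go there. The grid has no valid completion.

No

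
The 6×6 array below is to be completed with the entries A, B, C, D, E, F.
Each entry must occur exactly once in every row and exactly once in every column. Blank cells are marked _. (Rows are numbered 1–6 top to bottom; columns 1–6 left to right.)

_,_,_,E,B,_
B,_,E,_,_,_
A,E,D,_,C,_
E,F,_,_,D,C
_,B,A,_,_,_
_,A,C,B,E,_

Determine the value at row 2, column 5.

A

Row 1, column 3: row 1 has {B, E} and column 3 has {A, C, D, E}, leaving only F.
Row 3, column 4: row 3 has {A, C, D, E} and column 4 has {B, E}, leaving only F.
Row 3, column 6: row 3 has {A, C, D, E, F} and column 6 has {C}, leaving only B.
Row 4, column 3: row 4 has {C, D, E, F} and column 3 has {A, C, D, E, F}, leaving only B.
Row 4, column 4: row 4 has {B, C, D, E, F} and column 4 has {B, E, F}, leaving only A.
Row 5, column 5: row 5 has {A, B} and column 5 has {B, C, D, E}, leaving only F.
Row 2 already has {B, E} and column 5 already has {B, C, D, E, F}, so row 2, column 5 must be A.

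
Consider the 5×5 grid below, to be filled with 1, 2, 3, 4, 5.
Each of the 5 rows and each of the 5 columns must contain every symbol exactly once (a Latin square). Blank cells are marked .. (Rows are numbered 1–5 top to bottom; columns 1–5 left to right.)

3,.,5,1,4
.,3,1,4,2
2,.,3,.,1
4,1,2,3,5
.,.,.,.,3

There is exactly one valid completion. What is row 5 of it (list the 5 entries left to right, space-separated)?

1 5 4 2 3

Row 5, column 3: row 5 has {3} and column 3 has {1, 2, 3, 5}, leaving only 4.
Row 1, column 2: row 1 has {1, 3, 4, 5} and column 2 has {1, 3}, leaving only 2.
Row 5, column 2: row 5 has {3, 4} and column 2 has {1, 2, 3}, leaving only 5.
Row 5, column 1: row 5 has {3, 4, 5} and column 1 has {2, 3, 4}, leaving only 1.
Row 5, column 4: row 5 has {1, 3, 4, 5} and column 4 has {1, 3, 4}, leaving only 2.
So row 5 reads: 1 5 4 2 3.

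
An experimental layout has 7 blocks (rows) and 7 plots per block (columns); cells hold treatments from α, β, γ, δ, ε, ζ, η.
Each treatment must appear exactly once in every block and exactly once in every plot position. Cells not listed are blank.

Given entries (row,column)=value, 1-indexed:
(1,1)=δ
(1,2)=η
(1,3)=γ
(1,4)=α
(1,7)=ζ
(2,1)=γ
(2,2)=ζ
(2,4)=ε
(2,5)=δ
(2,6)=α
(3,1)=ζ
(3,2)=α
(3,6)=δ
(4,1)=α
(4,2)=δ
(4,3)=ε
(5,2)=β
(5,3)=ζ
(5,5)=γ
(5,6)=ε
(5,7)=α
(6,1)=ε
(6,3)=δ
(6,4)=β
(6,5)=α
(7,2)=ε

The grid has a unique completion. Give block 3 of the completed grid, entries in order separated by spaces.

Block 1, plot 6: block 1 has {α, γ, δ, ζ, η} and plot 6 has {α, δ, ε}, leaving only β.
Block 1, plot 5: block 1 has {α, β, γ, δ, ζ, η} and plot 5 has {α, γ, δ}, leaving only ε.
Block 5, plot 1: block 5 has {α, β, γ, ε, ζ} and plot 1 has {α, γ, δ, ε, ζ}, leaving only η.
Block 5, plot 4: block 5 has {α, β, γ, ε, ζ, η} and plot 4 has {α, β, ε}, leaving only δ.
Block 6, plot 2: block 6 has {α, β, δ, ε} and plot 2 has {α, β, δ, ε, ζ, η}, leaving only γ.
Block 6, plot 7: block 6 has {α, β, γ, δ, ε} and plot 7 has {α, ζ}, leaving only η.
Block 2, plot 7: block 2 has {α, γ, δ, ε, ζ} and plot 7 has {α, ζ, η}, leaving only β.
Block 2, plot 3: block 2 has {α, β, γ, δ, ε, ζ} and plot 3 has {γ, δ, ε, ζ}, leaving only η.
Block 3, plot 3: block 3 has {α, δ, ζ} and plot 3 has {γ, δ, ε, ζ, η}, leaving only β.
Block 3, plot 5: block 3 has {α, β, δ, ζ} and plot 5 has {α, γ, δ, ε}, leaving only η.
Block 3, plot 4: block 3 has {α, β, δ, ζ, η} and plot 4 has {α, β, δ, ε}, leaving only γ.
Block 3, plot 7: block 3 has {α, β, γ, δ, ζ, η} and plot 7 has {α, β, ζ, η}, leaving only ε.
So block 3 reads: ζ α β γ η δ ε.

ζ α β γ η δ ε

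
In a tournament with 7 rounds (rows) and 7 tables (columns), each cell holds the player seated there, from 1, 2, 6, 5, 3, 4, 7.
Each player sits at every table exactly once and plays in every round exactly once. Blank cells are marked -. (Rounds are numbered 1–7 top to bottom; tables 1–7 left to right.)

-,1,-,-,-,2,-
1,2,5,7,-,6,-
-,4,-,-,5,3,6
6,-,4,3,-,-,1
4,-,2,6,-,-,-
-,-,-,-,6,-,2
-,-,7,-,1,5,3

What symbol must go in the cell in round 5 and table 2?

Round 2, table 7: round 2 has {1, 2, 6, 5, 7} and table 7 has {1, 2, 6, 3}, leaving only 4.
Round 2, table 5: round 2 has {1, 2, 6, 5, 4, 7} and table 5 has {1, 6, 5}, leaving only 3.
Round 3, table 3: round 3 has {6, 5, 3, 4} and table 3 has {2, 5, 4, 7}, leaving only 1.
Round 3, table 4: round 3 has {1, 6, 5, 3, 4} and table 4 has {6, 3, 7}, leaving only 2.
Round 3, table 1: round 3 has {1, 2, 6, 5, 3, 4} and table 1 has {1, 6, 4}, leaving only 7.
Round 4, table 6: round 4 has {1, 6, 3, 4} and table 6 has {2, 6, 5, 3}, leaving only 7.
Round 4, table 2: round 4 has {1, 6, 3, 4, 7} and table 2 has {1, 2, 4}, leaving only 5.
Round 4, table 5: round 4 has {1, 6, 5, 3, 4, 7} and table 5 has {1, 6, 5, 3}, leaving only 2.
Round 5, table 5: round 5 has {2, 6, 4} and table 5 has {1, 2, 6, 5, 3}, leaving only 7.
Round 5 already has {2, 6, 4, 7} and table 2 already has {1, 2, 5, 4}, so round 5, table 2 must be 3.

3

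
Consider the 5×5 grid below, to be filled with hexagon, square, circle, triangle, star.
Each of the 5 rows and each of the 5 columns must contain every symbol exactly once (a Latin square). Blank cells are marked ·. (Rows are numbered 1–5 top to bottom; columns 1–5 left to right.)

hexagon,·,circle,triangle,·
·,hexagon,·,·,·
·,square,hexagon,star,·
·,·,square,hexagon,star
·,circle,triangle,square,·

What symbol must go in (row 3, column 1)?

Row 1, column 2: row 1 has {hexagon, circle, triangle} and column 2 has {hexagon, square, circle}, leaving only star.
Row 1, column 5: row 1 has {hexagon, circle, triangle, star} and column 5 has {star}, leaving only square.
Row 2, column 3: row 2 has {hexagon} and column 3 has {hexagon, square, circle, triangle}, leaving only star.
Row 2, column 4: row 2 has {hexagon, star} and column 4 has {hexagon, square, triangle, star}, leaving only circle.
Row 2, column 5: row 2 has {hexagon, circle, star} and column 5 has {square, star}, leaving only triangle.
Row 2, column 1: row 2 has {hexagon, circle, triangle, star} and column 1 has {hexagon}, leaving only square.
Row 3, column 5: row 3 has {hexagon, square, star} and column 5 has {square, triangle, star}, leaving only circle.
Row 3 already has {hexagon, square, circle, star} and column 1 already has {hexagon, square}, so row 3, column 1 must be triangle.

triangle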